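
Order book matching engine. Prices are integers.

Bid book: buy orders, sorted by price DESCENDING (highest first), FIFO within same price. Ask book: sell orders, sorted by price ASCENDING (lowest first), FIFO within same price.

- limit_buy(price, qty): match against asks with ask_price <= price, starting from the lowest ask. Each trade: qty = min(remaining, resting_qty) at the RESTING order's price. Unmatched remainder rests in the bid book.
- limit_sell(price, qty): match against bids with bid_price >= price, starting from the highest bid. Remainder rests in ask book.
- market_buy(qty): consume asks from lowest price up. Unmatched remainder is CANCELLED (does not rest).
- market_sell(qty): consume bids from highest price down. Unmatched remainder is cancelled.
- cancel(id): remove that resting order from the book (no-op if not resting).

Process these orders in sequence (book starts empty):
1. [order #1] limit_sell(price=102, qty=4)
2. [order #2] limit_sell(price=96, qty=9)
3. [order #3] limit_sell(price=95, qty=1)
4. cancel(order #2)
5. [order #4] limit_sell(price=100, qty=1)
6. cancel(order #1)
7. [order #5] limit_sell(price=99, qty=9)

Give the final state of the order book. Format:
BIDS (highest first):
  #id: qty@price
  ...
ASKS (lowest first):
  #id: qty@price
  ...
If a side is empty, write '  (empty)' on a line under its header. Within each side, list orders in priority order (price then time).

Answer: BIDS (highest first):
  (empty)
ASKS (lowest first):
  #3: 1@95
  #5: 9@99
  #4: 1@100

Derivation:
After op 1 [order #1] limit_sell(price=102, qty=4): fills=none; bids=[-] asks=[#1:4@102]
After op 2 [order #2] limit_sell(price=96, qty=9): fills=none; bids=[-] asks=[#2:9@96 #1:4@102]
After op 3 [order #3] limit_sell(price=95, qty=1): fills=none; bids=[-] asks=[#3:1@95 #2:9@96 #1:4@102]
After op 4 cancel(order #2): fills=none; bids=[-] asks=[#3:1@95 #1:4@102]
After op 5 [order #4] limit_sell(price=100, qty=1): fills=none; bids=[-] asks=[#3:1@95 #4:1@100 #1:4@102]
After op 6 cancel(order #1): fills=none; bids=[-] asks=[#3:1@95 #4:1@100]
After op 7 [order #5] limit_sell(price=99, qty=9): fills=none; bids=[-] asks=[#3:1@95 #5:9@99 #4:1@100]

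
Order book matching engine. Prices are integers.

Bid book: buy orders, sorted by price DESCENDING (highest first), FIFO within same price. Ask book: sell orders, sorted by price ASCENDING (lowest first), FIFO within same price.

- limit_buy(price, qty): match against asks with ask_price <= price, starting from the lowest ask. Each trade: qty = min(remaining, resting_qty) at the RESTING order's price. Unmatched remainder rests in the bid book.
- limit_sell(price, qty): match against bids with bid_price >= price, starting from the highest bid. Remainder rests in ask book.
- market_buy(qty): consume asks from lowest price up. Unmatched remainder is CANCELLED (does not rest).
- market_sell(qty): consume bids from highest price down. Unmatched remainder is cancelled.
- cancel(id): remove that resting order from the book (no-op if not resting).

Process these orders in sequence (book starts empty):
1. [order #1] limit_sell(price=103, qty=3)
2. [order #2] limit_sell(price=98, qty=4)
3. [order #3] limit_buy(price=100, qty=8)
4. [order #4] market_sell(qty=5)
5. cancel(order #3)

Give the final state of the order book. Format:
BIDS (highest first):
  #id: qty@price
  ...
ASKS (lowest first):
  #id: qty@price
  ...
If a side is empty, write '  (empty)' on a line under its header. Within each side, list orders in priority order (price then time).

After op 1 [order #1] limit_sell(price=103, qty=3): fills=none; bids=[-] asks=[#1:3@103]
After op 2 [order #2] limit_sell(price=98, qty=4): fills=none; bids=[-] asks=[#2:4@98 #1:3@103]
After op 3 [order #3] limit_buy(price=100, qty=8): fills=#3x#2:4@98; bids=[#3:4@100] asks=[#1:3@103]
After op 4 [order #4] market_sell(qty=5): fills=#3x#4:4@100; bids=[-] asks=[#1:3@103]
After op 5 cancel(order #3): fills=none; bids=[-] asks=[#1:3@103]

Answer: BIDS (highest first):
  (empty)
ASKS (lowest first):
  #1: 3@103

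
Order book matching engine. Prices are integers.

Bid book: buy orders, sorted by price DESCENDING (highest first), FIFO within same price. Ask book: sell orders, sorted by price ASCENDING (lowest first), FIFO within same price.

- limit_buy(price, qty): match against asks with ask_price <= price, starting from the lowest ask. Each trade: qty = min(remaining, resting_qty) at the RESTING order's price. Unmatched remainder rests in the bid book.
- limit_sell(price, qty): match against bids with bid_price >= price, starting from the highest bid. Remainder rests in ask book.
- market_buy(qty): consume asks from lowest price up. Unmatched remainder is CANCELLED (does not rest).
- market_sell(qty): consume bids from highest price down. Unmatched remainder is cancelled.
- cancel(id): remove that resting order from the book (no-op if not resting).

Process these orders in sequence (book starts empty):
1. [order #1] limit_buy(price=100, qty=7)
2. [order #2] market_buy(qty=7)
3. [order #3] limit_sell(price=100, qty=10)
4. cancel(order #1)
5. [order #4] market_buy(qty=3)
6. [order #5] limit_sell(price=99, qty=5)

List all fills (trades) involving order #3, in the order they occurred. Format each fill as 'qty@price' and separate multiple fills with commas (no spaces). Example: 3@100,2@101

Answer: 7@100,3@100

Derivation:
After op 1 [order #1] limit_buy(price=100, qty=7): fills=none; bids=[#1:7@100] asks=[-]
After op 2 [order #2] market_buy(qty=7): fills=none; bids=[#1:7@100] asks=[-]
After op 3 [order #3] limit_sell(price=100, qty=10): fills=#1x#3:7@100; bids=[-] asks=[#3:3@100]
After op 4 cancel(order #1): fills=none; bids=[-] asks=[#3:3@100]
After op 5 [order #4] market_buy(qty=3): fills=#4x#3:3@100; bids=[-] asks=[-]
After op 6 [order #5] limit_sell(price=99, qty=5): fills=none; bids=[-] asks=[#5:5@99]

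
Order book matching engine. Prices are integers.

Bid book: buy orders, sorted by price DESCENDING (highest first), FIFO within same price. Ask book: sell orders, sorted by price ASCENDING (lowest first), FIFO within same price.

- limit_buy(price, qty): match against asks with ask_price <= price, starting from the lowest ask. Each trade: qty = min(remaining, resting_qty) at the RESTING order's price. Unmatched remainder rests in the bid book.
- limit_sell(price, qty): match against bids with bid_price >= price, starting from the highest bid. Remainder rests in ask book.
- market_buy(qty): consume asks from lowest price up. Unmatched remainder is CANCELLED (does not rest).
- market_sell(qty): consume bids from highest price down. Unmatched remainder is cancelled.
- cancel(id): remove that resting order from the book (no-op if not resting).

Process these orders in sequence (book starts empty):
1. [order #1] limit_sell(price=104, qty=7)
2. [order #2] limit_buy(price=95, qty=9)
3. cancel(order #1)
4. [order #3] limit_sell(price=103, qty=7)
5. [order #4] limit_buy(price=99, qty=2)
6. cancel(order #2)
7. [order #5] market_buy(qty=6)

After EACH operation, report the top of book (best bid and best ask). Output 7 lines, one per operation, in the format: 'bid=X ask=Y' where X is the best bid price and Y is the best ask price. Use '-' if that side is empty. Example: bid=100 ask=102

Answer: bid=- ask=104
bid=95 ask=104
bid=95 ask=-
bid=95 ask=103
bid=99 ask=103
bid=99 ask=103
bid=99 ask=103

Derivation:
After op 1 [order #1] limit_sell(price=104, qty=7): fills=none; bids=[-] asks=[#1:7@104]
After op 2 [order #2] limit_buy(price=95, qty=9): fills=none; bids=[#2:9@95] asks=[#1:7@104]
After op 3 cancel(order #1): fills=none; bids=[#2:9@95] asks=[-]
After op 4 [order #3] limit_sell(price=103, qty=7): fills=none; bids=[#2:9@95] asks=[#3:7@103]
After op 5 [order #4] limit_buy(price=99, qty=2): fills=none; bids=[#4:2@99 #2:9@95] asks=[#3:7@103]
After op 6 cancel(order #2): fills=none; bids=[#4:2@99] asks=[#3:7@103]
After op 7 [order #5] market_buy(qty=6): fills=#5x#3:6@103; bids=[#4:2@99] asks=[#3:1@103]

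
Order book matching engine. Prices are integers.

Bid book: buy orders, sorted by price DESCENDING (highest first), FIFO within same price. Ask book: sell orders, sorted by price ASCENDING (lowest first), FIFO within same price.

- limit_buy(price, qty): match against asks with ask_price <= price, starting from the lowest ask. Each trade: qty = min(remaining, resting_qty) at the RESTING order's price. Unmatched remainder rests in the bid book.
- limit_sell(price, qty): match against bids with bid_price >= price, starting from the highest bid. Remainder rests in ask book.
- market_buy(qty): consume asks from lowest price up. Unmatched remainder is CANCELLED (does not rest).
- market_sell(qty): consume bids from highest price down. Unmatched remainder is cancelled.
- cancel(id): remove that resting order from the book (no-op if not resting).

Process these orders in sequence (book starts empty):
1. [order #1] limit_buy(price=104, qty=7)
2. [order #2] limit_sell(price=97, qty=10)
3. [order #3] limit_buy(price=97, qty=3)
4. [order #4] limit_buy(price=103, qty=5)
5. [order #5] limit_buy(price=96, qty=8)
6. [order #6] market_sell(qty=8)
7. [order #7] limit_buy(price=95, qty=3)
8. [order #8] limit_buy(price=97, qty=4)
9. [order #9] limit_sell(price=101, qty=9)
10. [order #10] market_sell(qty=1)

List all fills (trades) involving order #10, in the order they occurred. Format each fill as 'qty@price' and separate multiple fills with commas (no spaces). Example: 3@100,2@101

After op 1 [order #1] limit_buy(price=104, qty=7): fills=none; bids=[#1:7@104] asks=[-]
After op 2 [order #2] limit_sell(price=97, qty=10): fills=#1x#2:7@104; bids=[-] asks=[#2:3@97]
After op 3 [order #3] limit_buy(price=97, qty=3): fills=#3x#2:3@97; bids=[-] asks=[-]
After op 4 [order #4] limit_buy(price=103, qty=5): fills=none; bids=[#4:5@103] asks=[-]
After op 5 [order #5] limit_buy(price=96, qty=8): fills=none; bids=[#4:5@103 #5:8@96] asks=[-]
After op 6 [order #6] market_sell(qty=8): fills=#4x#6:5@103 #5x#6:3@96; bids=[#5:5@96] asks=[-]
After op 7 [order #7] limit_buy(price=95, qty=3): fills=none; bids=[#5:5@96 #7:3@95] asks=[-]
After op 8 [order #8] limit_buy(price=97, qty=4): fills=none; bids=[#8:4@97 #5:5@96 #7:3@95] asks=[-]
After op 9 [order #9] limit_sell(price=101, qty=9): fills=none; bids=[#8:4@97 #5:5@96 #7:3@95] asks=[#9:9@101]
After op 10 [order #10] market_sell(qty=1): fills=#8x#10:1@97; bids=[#8:3@97 #5:5@96 #7:3@95] asks=[#9:9@101]

Answer: 1@97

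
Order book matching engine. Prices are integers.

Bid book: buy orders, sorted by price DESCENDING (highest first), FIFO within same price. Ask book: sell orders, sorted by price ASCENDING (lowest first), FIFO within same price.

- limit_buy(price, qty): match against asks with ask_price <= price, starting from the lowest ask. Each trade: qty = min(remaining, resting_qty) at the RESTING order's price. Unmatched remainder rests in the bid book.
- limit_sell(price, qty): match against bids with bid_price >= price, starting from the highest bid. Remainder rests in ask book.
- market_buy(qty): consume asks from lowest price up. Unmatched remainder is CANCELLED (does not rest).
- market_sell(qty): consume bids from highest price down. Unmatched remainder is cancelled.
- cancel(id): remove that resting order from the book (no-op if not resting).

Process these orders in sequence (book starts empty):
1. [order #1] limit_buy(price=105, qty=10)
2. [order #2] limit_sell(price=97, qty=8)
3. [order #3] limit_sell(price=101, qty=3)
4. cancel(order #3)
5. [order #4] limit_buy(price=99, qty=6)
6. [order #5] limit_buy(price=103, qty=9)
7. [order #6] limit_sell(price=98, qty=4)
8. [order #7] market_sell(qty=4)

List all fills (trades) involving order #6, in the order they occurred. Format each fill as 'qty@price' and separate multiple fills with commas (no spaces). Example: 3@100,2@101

After op 1 [order #1] limit_buy(price=105, qty=10): fills=none; bids=[#1:10@105] asks=[-]
After op 2 [order #2] limit_sell(price=97, qty=8): fills=#1x#2:8@105; bids=[#1:2@105] asks=[-]
After op 3 [order #3] limit_sell(price=101, qty=3): fills=#1x#3:2@105; bids=[-] asks=[#3:1@101]
After op 4 cancel(order #3): fills=none; bids=[-] asks=[-]
After op 5 [order #4] limit_buy(price=99, qty=6): fills=none; bids=[#4:6@99] asks=[-]
After op 6 [order #5] limit_buy(price=103, qty=9): fills=none; bids=[#5:9@103 #4:6@99] asks=[-]
After op 7 [order #6] limit_sell(price=98, qty=4): fills=#5x#6:4@103; bids=[#5:5@103 #4:6@99] asks=[-]
After op 8 [order #7] market_sell(qty=4): fills=#5x#7:4@103; bids=[#5:1@103 #4:6@99] asks=[-]

Answer: 4@103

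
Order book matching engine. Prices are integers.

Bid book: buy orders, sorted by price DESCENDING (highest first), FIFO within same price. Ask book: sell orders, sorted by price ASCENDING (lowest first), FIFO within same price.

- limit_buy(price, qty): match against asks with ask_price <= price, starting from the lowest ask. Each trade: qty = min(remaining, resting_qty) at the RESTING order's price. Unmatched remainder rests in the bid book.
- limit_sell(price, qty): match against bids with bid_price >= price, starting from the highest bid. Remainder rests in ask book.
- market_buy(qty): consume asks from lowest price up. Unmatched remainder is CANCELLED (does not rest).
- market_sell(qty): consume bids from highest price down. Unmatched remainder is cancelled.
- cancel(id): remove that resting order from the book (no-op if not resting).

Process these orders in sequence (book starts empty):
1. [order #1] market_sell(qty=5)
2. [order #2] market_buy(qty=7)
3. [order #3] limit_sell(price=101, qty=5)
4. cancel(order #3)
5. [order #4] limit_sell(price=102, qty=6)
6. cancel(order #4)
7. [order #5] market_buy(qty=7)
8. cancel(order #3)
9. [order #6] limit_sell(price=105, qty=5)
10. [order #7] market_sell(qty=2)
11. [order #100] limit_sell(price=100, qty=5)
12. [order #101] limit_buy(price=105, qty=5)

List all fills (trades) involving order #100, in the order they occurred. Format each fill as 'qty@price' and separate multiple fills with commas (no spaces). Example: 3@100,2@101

After op 1 [order #1] market_sell(qty=5): fills=none; bids=[-] asks=[-]
After op 2 [order #2] market_buy(qty=7): fills=none; bids=[-] asks=[-]
After op 3 [order #3] limit_sell(price=101, qty=5): fills=none; bids=[-] asks=[#3:5@101]
After op 4 cancel(order #3): fills=none; bids=[-] asks=[-]
After op 5 [order #4] limit_sell(price=102, qty=6): fills=none; bids=[-] asks=[#4:6@102]
After op 6 cancel(order #4): fills=none; bids=[-] asks=[-]
After op 7 [order #5] market_buy(qty=7): fills=none; bids=[-] asks=[-]
After op 8 cancel(order #3): fills=none; bids=[-] asks=[-]
After op 9 [order #6] limit_sell(price=105, qty=5): fills=none; bids=[-] asks=[#6:5@105]
After op 10 [order #7] market_sell(qty=2): fills=none; bids=[-] asks=[#6:5@105]
After op 11 [order #100] limit_sell(price=100, qty=5): fills=none; bids=[-] asks=[#100:5@100 #6:5@105]
After op 12 [order #101] limit_buy(price=105, qty=5): fills=#101x#100:5@100; bids=[-] asks=[#6:5@105]

Answer: 5@100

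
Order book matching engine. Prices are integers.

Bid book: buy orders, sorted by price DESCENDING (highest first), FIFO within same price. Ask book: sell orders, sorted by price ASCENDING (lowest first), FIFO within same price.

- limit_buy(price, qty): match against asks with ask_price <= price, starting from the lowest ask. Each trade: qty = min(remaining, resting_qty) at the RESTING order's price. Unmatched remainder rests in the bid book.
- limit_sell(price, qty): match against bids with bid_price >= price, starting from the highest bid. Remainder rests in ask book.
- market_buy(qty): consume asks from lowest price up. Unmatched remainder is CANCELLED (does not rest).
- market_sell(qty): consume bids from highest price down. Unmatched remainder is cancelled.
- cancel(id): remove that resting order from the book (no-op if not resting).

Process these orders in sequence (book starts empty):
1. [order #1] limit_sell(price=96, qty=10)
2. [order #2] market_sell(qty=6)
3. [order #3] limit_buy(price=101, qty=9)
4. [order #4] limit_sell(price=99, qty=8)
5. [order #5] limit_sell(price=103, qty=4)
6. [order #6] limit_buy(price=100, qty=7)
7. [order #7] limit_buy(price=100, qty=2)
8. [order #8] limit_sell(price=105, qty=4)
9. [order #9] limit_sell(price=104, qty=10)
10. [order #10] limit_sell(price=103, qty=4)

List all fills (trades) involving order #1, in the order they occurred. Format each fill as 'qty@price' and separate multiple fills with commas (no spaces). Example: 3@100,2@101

Answer: 9@96,1@96

Derivation:
After op 1 [order #1] limit_sell(price=96, qty=10): fills=none; bids=[-] asks=[#1:10@96]
After op 2 [order #2] market_sell(qty=6): fills=none; bids=[-] asks=[#1:10@96]
After op 3 [order #3] limit_buy(price=101, qty=9): fills=#3x#1:9@96; bids=[-] asks=[#1:1@96]
After op 4 [order #4] limit_sell(price=99, qty=8): fills=none; bids=[-] asks=[#1:1@96 #4:8@99]
After op 5 [order #5] limit_sell(price=103, qty=4): fills=none; bids=[-] asks=[#1:1@96 #4:8@99 #5:4@103]
After op 6 [order #6] limit_buy(price=100, qty=7): fills=#6x#1:1@96 #6x#4:6@99; bids=[-] asks=[#4:2@99 #5:4@103]
After op 7 [order #7] limit_buy(price=100, qty=2): fills=#7x#4:2@99; bids=[-] asks=[#5:4@103]
After op 8 [order #8] limit_sell(price=105, qty=4): fills=none; bids=[-] asks=[#5:4@103 #8:4@105]
After op 9 [order #9] limit_sell(price=104, qty=10): fills=none; bids=[-] asks=[#5:4@103 #9:10@104 #8:4@105]
After op 10 [order #10] limit_sell(price=103, qty=4): fills=none; bids=[-] asks=[#5:4@103 #10:4@103 #9:10@104 #8:4@105]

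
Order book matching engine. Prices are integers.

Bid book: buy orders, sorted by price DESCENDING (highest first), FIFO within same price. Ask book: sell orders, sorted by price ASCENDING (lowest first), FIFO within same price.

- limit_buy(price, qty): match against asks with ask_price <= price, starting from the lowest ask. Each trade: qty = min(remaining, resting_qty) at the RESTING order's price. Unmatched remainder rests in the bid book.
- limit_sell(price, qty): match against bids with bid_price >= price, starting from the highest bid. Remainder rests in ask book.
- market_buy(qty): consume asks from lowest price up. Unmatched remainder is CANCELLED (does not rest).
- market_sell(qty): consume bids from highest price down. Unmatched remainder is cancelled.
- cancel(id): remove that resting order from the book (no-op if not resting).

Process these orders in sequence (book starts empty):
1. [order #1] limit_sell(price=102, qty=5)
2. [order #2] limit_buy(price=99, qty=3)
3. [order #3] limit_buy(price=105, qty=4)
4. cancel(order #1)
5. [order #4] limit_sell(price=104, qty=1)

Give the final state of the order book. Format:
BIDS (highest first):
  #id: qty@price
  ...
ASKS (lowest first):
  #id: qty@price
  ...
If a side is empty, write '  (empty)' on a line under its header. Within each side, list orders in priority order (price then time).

Answer: BIDS (highest first):
  #2: 3@99
ASKS (lowest first):
  #4: 1@104

Derivation:
After op 1 [order #1] limit_sell(price=102, qty=5): fills=none; bids=[-] asks=[#1:5@102]
After op 2 [order #2] limit_buy(price=99, qty=3): fills=none; bids=[#2:3@99] asks=[#1:5@102]
After op 3 [order #3] limit_buy(price=105, qty=4): fills=#3x#1:4@102; bids=[#2:3@99] asks=[#1:1@102]
After op 4 cancel(order #1): fills=none; bids=[#2:3@99] asks=[-]
After op 5 [order #4] limit_sell(price=104, qty=1): fills=none; bids=[#2:3@99] asks=[#4:1@104]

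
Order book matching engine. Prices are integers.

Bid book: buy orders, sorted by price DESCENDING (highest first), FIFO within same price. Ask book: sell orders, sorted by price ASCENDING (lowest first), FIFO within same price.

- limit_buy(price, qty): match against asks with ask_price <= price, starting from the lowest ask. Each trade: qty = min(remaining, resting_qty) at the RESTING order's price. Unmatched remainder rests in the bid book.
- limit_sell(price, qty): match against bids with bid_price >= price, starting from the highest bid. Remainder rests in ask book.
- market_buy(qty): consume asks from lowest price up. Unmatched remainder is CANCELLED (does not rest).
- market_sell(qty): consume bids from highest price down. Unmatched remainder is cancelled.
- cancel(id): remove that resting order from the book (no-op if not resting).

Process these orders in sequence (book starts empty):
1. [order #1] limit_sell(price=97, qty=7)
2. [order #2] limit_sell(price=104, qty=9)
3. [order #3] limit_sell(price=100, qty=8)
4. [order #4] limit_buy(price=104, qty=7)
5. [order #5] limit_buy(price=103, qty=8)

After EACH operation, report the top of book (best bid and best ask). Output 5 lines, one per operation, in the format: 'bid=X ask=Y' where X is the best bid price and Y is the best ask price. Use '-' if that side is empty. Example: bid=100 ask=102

Answer: bid=- ask=97
bid=- ask=97
bid=- ask=97
bid=- ask=100
bid=- ask=104

Derivation:
After op 1 [order #1] limit_sell(price=97, qty=7): fills=none; bids=[-] asks=[#1:7@97]
After op 2 [order #2] limit_sell(price=104, qty=9): fills=none; bids=[-] asks=[#1:7@97 #2:9@104]
After op 3 [order #3] limit_sell(price=100, qty=8): fills=none; bids=[-] asks=[#1:7@97 #3:8@100 #2:9@104]
After op 4 [order #4] limit_buy(price=104, qty=7): fills=#4x#1:7@97; bids=[-] asks=[#3:8@100 #2:9@104]
After op 5 [order #5] limit_buy(price=103, qty=8): fills=#5x#3:8@100; bids=[-] asks=[#2:9@104]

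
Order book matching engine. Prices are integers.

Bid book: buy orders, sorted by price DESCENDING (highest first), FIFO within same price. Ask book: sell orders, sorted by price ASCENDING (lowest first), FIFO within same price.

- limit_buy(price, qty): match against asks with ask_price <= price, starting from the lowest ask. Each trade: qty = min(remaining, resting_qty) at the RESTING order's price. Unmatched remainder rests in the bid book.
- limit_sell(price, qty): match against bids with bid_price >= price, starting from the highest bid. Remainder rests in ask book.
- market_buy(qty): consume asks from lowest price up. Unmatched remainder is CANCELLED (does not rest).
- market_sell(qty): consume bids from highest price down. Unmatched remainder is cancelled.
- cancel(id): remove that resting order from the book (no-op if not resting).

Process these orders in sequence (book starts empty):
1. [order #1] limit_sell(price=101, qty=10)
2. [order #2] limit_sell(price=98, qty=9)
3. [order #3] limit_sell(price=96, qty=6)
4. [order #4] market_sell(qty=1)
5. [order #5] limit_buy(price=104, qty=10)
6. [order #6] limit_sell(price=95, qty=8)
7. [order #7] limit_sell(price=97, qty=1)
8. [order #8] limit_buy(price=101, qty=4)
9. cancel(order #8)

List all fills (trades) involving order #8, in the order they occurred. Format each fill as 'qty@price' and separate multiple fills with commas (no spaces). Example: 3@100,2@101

After op 1 [order #1] limit_sell(price=101, qty=10): fills=none; bids=[-] asks=[#1:10@101]
After op 2 [order #2] limit_sell(price=98, qty=9): fills=none; bids=[-] asks=[#2:9@98 #1:10@101]
After op 3 [order #3] limit_sell(price=96, qty=6): fills=none; bids=[-] asks=[#3:6@96 #2:9@98 #1:10@101]
After op 4 [order #4] market_sell(qty=1): fills=none; bids=[-] asks=[#3:6@96 #2:9@98 #1:10@101]
After op 5 [order #5] limit_buy(price=104, qty=10): fills=#5x#3:6@96 #5x#2:4@98; bids=[-] asks=[#2:5@98 #1:10@101]
After op 6 [order #6] limit_sell(price=95, qty=8): fills=none; bids=[-] asks=[#6:8@95 #2:5@98 #1:10@101]
After op 7 [order #7] limit_sell(price=97, qty=1): fills=none; bids=[-] asks=[#6:8@95 #7:1@97 #2:5@98 #1:10@101]
After op 8 [order #8] limit_buy(price=101, qty=4): fills=#8x#6:4@95; bids=[-] asks=[#6:4@95 #7:1@97 #2:5@98 #1:10@101]
After op 9 cancel(order #8): fills=none; bids=[-] asks=[#6:4@95 #7:1@97 #2:5@98 #1:10@101]

Answer: 4@95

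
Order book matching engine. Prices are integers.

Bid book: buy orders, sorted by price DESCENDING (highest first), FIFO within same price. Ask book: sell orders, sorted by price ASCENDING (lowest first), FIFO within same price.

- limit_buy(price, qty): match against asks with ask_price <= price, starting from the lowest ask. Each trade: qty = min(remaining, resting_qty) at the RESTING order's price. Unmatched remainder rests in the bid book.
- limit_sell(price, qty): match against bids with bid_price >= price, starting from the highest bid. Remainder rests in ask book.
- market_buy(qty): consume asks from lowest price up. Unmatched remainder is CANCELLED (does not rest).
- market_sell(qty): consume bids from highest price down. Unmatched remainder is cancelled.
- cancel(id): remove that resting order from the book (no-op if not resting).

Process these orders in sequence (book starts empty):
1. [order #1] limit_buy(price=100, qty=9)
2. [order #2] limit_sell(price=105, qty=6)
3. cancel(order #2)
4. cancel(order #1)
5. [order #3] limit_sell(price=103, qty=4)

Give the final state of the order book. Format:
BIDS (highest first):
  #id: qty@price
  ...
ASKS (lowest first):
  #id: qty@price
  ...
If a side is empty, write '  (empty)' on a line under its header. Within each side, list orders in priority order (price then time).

Answer: BIDS (highest first):
  (empty)
ASKS (lowest first):
  #3: 4@103

Derivation:
After op 1 [order #1] limit_buy(price=100, qty=9): fills=none; bids=[#1:9@100] asks=[-]
After op 2 [order #2] limit_sell(price=105, qty=6): fills=none; bids=[#1:9@100] asks=[#2:6@105]
After op 3 cancel(order #2): fills=none; bids=[#1:9@100] asks=[-]
After op 4 cancel(order #1): fills=none; bids=[-] asks=[-]
After op 5 [order #3] limit_sell(price=103, qty=4): fills=none; bids=[-] asks=[#3:4@103]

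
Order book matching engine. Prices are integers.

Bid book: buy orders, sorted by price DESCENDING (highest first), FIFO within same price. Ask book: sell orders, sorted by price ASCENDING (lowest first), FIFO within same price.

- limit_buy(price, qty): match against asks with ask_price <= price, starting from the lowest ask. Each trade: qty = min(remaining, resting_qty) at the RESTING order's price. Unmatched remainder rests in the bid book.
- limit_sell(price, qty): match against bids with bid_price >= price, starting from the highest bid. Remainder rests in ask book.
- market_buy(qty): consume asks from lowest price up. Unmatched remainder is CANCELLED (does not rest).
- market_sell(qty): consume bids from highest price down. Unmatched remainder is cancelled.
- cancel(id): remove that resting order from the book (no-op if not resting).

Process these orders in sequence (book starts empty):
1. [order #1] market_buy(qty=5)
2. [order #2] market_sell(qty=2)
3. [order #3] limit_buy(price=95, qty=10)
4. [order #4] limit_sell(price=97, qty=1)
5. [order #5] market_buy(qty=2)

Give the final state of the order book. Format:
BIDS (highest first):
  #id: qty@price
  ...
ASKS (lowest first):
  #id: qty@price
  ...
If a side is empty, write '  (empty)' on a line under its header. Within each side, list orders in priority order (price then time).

Answer: BIDS (highest first):
  #3: 10@95
ASKS (lowest first):
  (empty)

Derivation:
After op 1 [order #1] market_buy(qty=5): fills=none; bids=[-] asks=[-]
After op 2 [order #2] market_sell(qty=2): fills=none; bids=[-] asks=[-]
After op 3 [order #3] limit_buy(price=95, qty=10): fills=none; bids=[#3:10@95] asks=[-]
After op 4 [order #4] limit_sell(price=97, qty=1): fills=none; bids=[#3:10@95] asks=[#4:1@97]
After op 5 [order #5] market_buy(qty=2): fills=#5x#4:1@97; bids=[#3:10@95] asks=[-]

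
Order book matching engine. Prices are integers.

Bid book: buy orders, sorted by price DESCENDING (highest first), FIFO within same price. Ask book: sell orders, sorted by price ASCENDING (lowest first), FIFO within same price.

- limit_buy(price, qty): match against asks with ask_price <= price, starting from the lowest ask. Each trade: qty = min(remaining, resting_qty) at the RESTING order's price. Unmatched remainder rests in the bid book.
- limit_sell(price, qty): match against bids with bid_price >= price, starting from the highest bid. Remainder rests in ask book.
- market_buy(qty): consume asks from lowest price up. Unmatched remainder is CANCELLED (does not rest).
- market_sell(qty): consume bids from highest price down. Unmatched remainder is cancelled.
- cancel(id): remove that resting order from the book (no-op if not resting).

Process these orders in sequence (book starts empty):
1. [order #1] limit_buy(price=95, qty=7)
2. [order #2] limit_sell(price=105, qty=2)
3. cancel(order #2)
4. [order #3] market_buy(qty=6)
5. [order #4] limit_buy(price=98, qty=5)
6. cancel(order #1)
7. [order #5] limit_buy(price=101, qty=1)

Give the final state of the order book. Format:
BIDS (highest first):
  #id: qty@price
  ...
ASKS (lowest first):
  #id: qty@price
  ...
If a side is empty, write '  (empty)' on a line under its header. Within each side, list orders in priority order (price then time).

After op 1 [order #1] limit_buy(price=95, qty=7): fills=none; bids=[#1:7@95] asks=[-]
After op 2 [order #2] limit_sell(price=105, qty=2): fills=none; bids=[#1:7@95] asks=[#2:2@105]
After op 3 cancel(order #2): fills=none; bids=[#1:7@95] asks=[-]
After op 4 [order #3] market_buy(qty=6): fills=none; bids=[#1:7@95] asks=[-]
After op 5 [order #4] limit_buy(price=98, qty=5): fills=none; bids=[#4:5@98 #1:7@95] asks=[-]
After op 6 cancel(order #1): fills=none; bids=[#4:5@98] asks=[-]
After op 7 [order #5] limit_buy(price=101, qty=1): fills=none; bids=[#5:1@101 #4:5@98] asks=[-]

Answer: BIDS (highest first):
  #5: 1@101
  #4: 5@98
ASKS (lowest first):
  (empty)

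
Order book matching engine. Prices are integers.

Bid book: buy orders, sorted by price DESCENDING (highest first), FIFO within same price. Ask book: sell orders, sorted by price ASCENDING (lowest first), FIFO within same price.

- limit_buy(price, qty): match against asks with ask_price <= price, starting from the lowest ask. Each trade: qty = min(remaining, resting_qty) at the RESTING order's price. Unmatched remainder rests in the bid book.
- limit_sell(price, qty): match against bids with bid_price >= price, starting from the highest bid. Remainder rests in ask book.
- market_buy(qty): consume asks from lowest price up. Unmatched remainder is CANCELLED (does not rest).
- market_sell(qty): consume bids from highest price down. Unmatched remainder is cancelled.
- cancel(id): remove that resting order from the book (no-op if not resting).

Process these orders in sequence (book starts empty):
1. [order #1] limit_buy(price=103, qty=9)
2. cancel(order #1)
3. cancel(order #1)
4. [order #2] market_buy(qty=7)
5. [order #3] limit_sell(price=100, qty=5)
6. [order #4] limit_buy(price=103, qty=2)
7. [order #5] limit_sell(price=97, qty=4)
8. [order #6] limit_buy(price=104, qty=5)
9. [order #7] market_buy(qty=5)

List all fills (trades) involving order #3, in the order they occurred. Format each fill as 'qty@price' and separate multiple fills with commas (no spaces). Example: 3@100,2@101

Answer: 2@100,1@100,2@100

Derivation:
After op 1 [order #1] limit_buy(price=103, qty=9): fills=none; bids=[#1:9@103] asks=[-]
After op 2 cancel(order #1): fills=none; bids=[-] asks=[-]
After op 3 cancel(order #1): fills=none; bids=[-] asks=[-]
After op 4 [order #2] market_buy(qty=7): fills=none; bids=[-] asks=[-]
After op 5 [order #3] limit_sell(price=100, qty=5): fills=none; bids=[-] asks=[#3:5@100]
After op 6 [order #4] limit_buy(price=103, qty=2): fills=#4x#3:2@100; bids=[-] asks=[#3:3@100]
After op 7 [order #5] limit_sell(price=97, qty=4): fills=none; bids=[-] asks=[#5:4@97 #3:3@100]
After op 8 [order #6] limit_buy(price=104, qty=5): fills=#6x#5:4@97 #6x#3:1@100; bids=[-] asks=[#3:2@100]
After op 9 [order #7] market_buy(qty=5): fills=#7x#3:2@100; bids=[-] asks=[-]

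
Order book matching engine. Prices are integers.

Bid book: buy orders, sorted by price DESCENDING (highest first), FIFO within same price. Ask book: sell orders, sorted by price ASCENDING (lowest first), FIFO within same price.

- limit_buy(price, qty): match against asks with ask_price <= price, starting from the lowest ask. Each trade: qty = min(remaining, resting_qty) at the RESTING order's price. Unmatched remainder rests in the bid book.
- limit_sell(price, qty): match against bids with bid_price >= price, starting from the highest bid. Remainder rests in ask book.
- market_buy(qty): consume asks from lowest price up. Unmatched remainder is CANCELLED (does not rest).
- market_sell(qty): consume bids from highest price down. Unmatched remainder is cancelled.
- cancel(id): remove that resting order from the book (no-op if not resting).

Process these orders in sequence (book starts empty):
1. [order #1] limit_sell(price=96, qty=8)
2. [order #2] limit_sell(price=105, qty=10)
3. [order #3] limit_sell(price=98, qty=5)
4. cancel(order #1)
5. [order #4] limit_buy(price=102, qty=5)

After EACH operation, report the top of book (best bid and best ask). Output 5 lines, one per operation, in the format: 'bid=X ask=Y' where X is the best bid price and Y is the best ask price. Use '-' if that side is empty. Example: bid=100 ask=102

After op 1 [order #1] limit_sell(price=96, qty=8): fills=none; bids=[-] asks=[#1:8@96]
After op 2 [order #2] limit_sell(price=105, qty=10): fills=none; bids=[-] asks=[#1:8@96 #2:10@105]
After op 3 [order #3] limit_sell(price=98, qty=5): fills=none; bids=[-] asks=[#1:8@96 #3:5@98 #2:10@105]
After op 4 cancel(order #1): fills=none; bids=[-] asks=[#3:5@98 #2:10@105]
After op 5 [order #4] limit_buy(price=102, qty=5): fills=#4x#3:5@98; bids=[-] asks=[#2:10@105]

Answer: bid=- ask=96
bid=- ask=96
bid=- ask=96
bid=- ask=98
bid=- ask=105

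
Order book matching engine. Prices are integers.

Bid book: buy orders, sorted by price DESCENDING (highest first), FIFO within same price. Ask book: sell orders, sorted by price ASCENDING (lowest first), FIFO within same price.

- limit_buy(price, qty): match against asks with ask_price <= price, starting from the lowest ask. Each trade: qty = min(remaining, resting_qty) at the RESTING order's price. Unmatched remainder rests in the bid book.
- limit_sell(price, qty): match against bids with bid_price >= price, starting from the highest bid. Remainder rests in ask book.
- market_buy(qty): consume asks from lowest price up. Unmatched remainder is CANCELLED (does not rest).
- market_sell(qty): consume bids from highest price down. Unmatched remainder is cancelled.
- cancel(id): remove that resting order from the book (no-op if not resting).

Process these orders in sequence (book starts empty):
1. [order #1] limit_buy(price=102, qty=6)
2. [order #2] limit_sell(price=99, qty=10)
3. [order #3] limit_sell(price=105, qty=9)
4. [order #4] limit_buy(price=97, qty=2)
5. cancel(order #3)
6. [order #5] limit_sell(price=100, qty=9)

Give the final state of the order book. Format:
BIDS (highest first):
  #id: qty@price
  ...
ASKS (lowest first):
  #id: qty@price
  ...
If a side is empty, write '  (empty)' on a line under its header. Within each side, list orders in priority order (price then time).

After op 1 [order #1] limit_buy(price=102, qty=6): fills=none; bids=[#1:6@102] asks=[-]
After op 2 [order #2] limit_sell(price=99, qty=10): fills=#1x#2:6@102; bids=[-] asks=[#2:4@99]
After op 3 [order #3] limit_sell(price=105, qty=9): fills=none; bids=[-] asks=[#2:4@99 #3:9@105]
After op 4 [order #4] limit_buy(price=97, qty=2): fills=none; bids=[#4:2@97] asks=[#2:4@99 #3:9@105]
After op 5 cancel(order #3): fills=none; bids=[#4:2@97] asks=[#2:4@99]
After op 6 [order #5] limit_sell(price=100, qty=9): fills=none; bids=[#4:2@97] asks=[#2:4@99 #5:9@100]

Answer: BIDS (highest first):
  #4: 2@97
ASKS (lowest first):
  #2: 4@99
  #5: 9@100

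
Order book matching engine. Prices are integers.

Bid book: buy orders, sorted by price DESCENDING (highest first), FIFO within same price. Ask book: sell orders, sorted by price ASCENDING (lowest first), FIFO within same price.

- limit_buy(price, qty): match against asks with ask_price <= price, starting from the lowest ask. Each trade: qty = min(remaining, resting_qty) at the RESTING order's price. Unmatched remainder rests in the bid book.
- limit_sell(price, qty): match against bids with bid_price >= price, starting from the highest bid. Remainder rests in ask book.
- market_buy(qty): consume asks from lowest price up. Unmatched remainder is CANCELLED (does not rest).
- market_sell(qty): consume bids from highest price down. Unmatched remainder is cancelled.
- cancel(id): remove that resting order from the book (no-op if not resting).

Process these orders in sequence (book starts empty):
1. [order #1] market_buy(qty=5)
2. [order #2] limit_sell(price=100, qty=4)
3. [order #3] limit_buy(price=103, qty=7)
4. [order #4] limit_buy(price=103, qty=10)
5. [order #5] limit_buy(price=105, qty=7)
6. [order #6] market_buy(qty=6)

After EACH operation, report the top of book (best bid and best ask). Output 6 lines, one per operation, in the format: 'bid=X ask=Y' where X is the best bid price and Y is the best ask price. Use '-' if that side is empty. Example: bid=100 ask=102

After op 1 [order #1] market_buy(qty=5): fills=none; bids=[-] asks=[-]
After op 2 [order #2] limit_sell(price=100, qty=4): fills=none; bids=[-] asks=[#2:4@100]
After op 3 [order #3] limit_buy(price=103, qty=7): fills=#3x#2:4@100; bids=[#3:3@103] asks=[-]
After op 4 [order #4] limit_buy(price=103, qty=10): fills=none; bids=[#3:3@103 #4:10@103] asks=[-]
After op 5 [order #5] limit_buy(price=105, qty=7): fills=none; bids=[#5:7@105 #3:3@103 #4:10@103] asks=[-]
After op 6 [order #6] market_buy(qty=6): fills=none; bids=[#5:7@105 #3:3@103 #4:10@103] asks=[-]

Answer: bid=- ask=-
bid=- ask=100
bid=103 ask=-
bid=103 ask=-
bid=105 ask=-
bid=105 ask=-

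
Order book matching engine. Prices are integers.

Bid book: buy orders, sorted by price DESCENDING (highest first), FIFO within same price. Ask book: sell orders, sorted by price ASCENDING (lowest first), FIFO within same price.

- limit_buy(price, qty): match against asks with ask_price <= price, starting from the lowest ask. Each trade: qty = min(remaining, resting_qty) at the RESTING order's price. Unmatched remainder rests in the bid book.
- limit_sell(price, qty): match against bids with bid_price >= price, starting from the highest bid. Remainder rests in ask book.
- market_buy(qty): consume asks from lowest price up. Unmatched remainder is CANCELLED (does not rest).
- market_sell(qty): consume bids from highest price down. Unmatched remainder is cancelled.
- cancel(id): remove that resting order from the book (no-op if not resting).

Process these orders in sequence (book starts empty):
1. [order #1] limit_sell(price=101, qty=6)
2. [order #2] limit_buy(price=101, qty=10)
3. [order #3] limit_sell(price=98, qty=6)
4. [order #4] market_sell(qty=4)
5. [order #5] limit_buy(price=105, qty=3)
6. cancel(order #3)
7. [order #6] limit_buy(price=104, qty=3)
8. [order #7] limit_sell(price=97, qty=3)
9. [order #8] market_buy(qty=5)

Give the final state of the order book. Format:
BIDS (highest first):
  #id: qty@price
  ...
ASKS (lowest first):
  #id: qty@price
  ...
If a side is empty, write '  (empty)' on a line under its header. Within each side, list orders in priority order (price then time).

Answer: BIDS (highest first):
  #6: 1@104
ASKS (lowest first):
  (empty)

Derivation:
After op 1 [order #1] limit_sell(price=101, qty=6): fills=none; bids=[-] asks=[#1:6@101]
After op 2 [order #2] limit_buy(price=101, qty=10): fills=#2x#1:6@101; bids=[#2:4@101] asks=[-]
After op 3 [order #3] limit_sell(price=98, qty=6): fills=#2x#3:4@101; bids=[-] asks=[#3:2@98]
After op 4 [order #4] market_sell(qty=4): fills=none; bids=[-] asks=[#3:2@98]
After op 5 [order #5] limit_buy(price=105, qty=3): fills=#5x#3:2@98; bids=[#5:1@105] asks=[-]
After op 6 cancel(order #3): fills=none; bids=[#5:1@105] asks=[-]
After op 7 [order #6] limit_buy(price=104, qty=3): fills=none; bids=[#5:1@105 #6:3@104] asks=[-]
After op 8 [order #7] limit_sell(price=97, qty=3): fills=#5x#7:1@105 #6x#7:2@104; bids=[#6:1@104] asks=[-]
After op 9 [order #8] market_buy(qty=5): fills=none; bids=[#6:1@104] asks=[-]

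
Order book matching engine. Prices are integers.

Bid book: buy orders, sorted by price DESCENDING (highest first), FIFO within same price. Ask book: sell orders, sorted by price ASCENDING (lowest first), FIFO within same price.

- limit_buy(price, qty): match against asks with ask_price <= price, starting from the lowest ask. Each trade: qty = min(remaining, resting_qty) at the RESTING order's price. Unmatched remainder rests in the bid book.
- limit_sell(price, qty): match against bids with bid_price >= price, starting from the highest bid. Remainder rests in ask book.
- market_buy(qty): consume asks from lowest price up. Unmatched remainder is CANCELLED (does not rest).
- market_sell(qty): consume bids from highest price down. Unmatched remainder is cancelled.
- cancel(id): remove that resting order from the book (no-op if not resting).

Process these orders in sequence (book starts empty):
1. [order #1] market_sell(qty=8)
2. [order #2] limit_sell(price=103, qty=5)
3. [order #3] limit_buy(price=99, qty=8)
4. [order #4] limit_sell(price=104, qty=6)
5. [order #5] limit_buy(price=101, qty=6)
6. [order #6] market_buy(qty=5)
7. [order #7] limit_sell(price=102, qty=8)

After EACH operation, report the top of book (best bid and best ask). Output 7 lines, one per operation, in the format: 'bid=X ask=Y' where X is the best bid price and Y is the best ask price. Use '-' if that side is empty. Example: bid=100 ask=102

After op 1 [order #1] market_sell(qty=8): fills=none; bids=[-] asks=[-]
After op 2 [order #2] limit_sell(price=103, qty=5): fills=none; bids=[-] asks=[#2:5@103]
After op 3 [order #3] limit_buy(price=99, qty=8): fills=none; bids=[#3:8@99] asks=[#2:5@103]
After op 4 [order #4] limit_sell(price=104, qty=6): fills=none; bids=[#3:8@99] asks=[#2:5@103 #4:6@104]
After op 5 [order #5] limit_buy(price=101, qty=6): fills=none; bids=[#5:6@101 #3:8@99] asks=[#2:5@103 #4:6@104]
After op 6 [order #6] market_buy(qty=5): fills=#6x#2:5@103; bids=[#5:6@101 #3:8@99] asks=[#4:6@104]
After op 7 [order #7] limit_sell(price=102, qty=8): fills=none; bids=[#5:6@101 #3:8@99] asks=[#7:8@102 #4:6@104]

Answer: bid=- ask=-
bid=- ask=103
bid=99 ask=103
bid=99 ask=103
bid=101 ask=103
bid=101 ask=104
bid=101 ask=102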